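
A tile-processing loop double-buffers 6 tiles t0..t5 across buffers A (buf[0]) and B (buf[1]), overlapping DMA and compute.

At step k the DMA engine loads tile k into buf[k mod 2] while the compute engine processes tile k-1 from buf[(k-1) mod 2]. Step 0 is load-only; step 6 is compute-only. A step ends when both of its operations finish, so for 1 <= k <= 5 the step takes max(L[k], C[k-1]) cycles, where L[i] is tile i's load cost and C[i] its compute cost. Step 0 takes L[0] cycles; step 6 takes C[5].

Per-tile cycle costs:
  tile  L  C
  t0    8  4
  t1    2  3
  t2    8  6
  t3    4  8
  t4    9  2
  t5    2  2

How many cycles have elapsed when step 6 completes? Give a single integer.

end_cycle[6] = 39

[0] DMA t0→A (8c) ∥ CU idle ⇒ 8c, clock 8
[1] DMA t1→B (2c) ∥ CU A:t0 (4c) ⇒ 4c, clock 12
[2] DMA t2→A (8c) ∥ CU B:t1 (3c) ⇒ 8c, clock 20
[3] DMA t3→B (4c) ∥ CU A:t2 (6c) ⇒ 6c, clock 26
[4] DMA t4→A (9c) ∥ CU B:t3 (8c) ⇒ 9c, clock 35
[5] DMA t5→B (2c) ∥ CU A:t4 (2c) ⇒ 2c, clock 37
[6] DMA idle ∥ CU B:t5 (2c) ⇒ 2c, clock 39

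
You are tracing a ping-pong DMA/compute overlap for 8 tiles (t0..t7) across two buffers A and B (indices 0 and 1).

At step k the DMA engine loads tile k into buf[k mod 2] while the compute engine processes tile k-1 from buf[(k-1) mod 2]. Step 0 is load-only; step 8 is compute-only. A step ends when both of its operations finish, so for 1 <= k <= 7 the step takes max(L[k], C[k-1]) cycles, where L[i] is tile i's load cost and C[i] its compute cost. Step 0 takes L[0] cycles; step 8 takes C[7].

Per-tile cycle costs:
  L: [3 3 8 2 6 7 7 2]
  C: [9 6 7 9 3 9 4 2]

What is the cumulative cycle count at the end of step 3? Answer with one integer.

end_cycle[3] = 27

k=0 load=t0/3c comp=- wait=3 total=3
k=1 load=t1/3c comp=t0/9c wait=9 total=12
k=2 load=t2/8c comp=t1/6c wait=8 total=20
k=3 load=t3/2c comp=t2/7c wait=7 total=27
k=4 load=t4/6c comp=t3/9c wait=9 total=36
k=5 load=t5/7c comp=t4/3c wait=7 total=43
k=6 load=t6/7c comp=t5/9c wait=9 total=52
k=7 load=t7/2c comp=t6/4c wait=4 total=56
k=8 load=- comp=t7/2c wait=2 total=58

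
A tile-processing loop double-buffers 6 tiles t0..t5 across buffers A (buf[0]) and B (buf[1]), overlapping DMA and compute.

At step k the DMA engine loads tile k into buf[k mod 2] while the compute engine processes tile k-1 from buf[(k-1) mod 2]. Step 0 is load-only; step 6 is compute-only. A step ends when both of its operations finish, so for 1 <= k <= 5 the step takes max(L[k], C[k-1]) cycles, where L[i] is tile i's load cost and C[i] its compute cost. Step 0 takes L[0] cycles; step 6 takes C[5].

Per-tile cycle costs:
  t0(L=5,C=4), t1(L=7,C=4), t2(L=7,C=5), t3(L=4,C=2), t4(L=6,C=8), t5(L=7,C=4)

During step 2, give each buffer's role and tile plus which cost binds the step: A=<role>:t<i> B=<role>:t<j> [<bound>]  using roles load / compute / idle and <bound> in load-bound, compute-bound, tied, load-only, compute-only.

step 2: A=load:t2 B=compute:t1 [load-bound]

k=0 load=t0/5c comp=- wait=5 total=5
k=1 load=t1/7c comp=t0/4c wait=7 total=12
k=2 load=t2/7c comp=t1/4c wait=7 total=19
k=3 load=t3/4c comp=t2/5c wait=5 total=24
k=4 load=t4/6c comp=t3/2c wait=6 total=30
k=5 load=t5/7c comp=t4/8c wait=8 total=38
k=6 load=- comp=t5/4c wait=4 total=42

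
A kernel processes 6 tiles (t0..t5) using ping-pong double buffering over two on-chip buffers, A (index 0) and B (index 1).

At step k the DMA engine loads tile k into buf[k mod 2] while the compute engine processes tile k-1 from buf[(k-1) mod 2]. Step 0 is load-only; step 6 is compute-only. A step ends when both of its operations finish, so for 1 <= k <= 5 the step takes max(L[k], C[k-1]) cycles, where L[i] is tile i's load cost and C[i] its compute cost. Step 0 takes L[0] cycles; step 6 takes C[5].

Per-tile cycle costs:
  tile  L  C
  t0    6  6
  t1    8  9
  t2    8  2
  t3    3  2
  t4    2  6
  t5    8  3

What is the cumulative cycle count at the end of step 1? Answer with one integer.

end_cycle[1] = 14

[0] DMA t0→A (6c) ∥ CU idle ⇒ 6c, clock 6
[1] DMA t1→B (8c) ∥ CU A:t0 (6c) ⇒ 8c, clock 14
[2] DMA t2→A (8c) ∥ CU B:t1 (9c) ⇒ 9c, clock 23
[3] DMA t3→B (3c) ∥ CU A:t2 (2c) ⇒ 3c, clock 26
[4] DMA t4→A (2c) ∥ CU B:t3 (2c) ⇒ 2c, clock 28
[5] DMA t5→B (8c) ∥ CU A:t4 (6c) ⇒ 8c, clock 36
[6] DMA idle ∥ CU B:t5 (3c) ⇒ 3c, clock 39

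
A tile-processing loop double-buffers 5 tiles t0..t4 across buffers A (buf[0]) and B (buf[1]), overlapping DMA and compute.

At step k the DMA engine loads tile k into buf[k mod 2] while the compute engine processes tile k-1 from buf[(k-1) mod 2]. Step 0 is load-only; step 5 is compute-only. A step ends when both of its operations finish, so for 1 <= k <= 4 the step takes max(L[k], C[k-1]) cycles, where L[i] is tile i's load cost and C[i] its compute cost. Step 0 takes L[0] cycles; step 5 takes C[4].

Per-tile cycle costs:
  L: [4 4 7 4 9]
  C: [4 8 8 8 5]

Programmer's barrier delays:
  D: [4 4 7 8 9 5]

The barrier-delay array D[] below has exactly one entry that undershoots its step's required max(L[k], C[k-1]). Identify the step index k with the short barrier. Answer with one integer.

step 0: need L[0]=4 = 4; D[0]=4 ok
step 1: need max(L[1]=4,C[0]=4) = 4; D[1]=4 ok
step 2: need max(L[2]=7,C[1]=8) = 8; D[2]=7 SHORT
step 3: need max(L[3]=4,C[2]=8) = 8; D[3]=8 ok
step 4: need max(L[4]=9,C[3]=8) = 9; D[4]=9 ok
step 5: need C[4]=5 = 5; D[5]=5 ok

hazard at step 2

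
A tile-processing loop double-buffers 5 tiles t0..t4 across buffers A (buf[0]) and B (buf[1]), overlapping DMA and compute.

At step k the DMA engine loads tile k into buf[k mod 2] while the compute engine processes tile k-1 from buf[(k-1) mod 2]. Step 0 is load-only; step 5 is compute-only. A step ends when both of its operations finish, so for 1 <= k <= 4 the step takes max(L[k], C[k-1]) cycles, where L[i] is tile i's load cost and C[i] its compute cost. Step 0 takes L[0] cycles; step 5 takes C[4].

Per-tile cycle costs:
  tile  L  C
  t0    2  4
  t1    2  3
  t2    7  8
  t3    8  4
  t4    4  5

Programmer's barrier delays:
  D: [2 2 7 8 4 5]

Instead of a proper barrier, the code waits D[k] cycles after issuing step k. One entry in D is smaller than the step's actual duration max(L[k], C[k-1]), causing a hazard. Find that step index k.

k=0 barrier L[0]=2→2c, D[0]=2 ok
k=1 barrier max(L[1]=2,C[0]=4)→4c, D[1]=2 SHORT
k=2 barrier max(L[2]=7,C[1]=3)→7c, D[2]=7 ok
k=3 barrier max(L[3]=8,C[2]=8)→8c, D[3]=8 ok
k=4 barrier max(L[4]=4,C[3]=4)→4c, D[4]=4 ok
k=5 barrier C[4]=5→5c, D[5]=5 ok

hazard at step 1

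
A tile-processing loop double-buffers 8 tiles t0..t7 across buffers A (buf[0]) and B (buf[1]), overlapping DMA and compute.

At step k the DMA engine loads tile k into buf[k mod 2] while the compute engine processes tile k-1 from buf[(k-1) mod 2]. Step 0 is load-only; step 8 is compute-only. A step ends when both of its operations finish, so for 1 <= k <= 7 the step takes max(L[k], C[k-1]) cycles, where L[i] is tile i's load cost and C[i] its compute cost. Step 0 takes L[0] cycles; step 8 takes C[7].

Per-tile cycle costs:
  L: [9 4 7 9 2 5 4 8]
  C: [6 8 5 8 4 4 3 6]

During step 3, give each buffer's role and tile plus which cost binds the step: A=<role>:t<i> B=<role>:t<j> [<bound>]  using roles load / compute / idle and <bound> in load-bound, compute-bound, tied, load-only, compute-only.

  0. 9=9c; end=9; A:t0 B:-
  1. max(4,6)=6c; end=15; A:t0 B:t1
  2. max(7,8)=8c; end=23; A:t2 B:t1
  3. max(9,5)=9c; end=32; A:t2 B:t3
  4. max(2,8)=8c; end=40; A:t4 B:t3
  5. max(5,4)=5c; end=45; A:t4 B:t5
  6. max(4,4)=4c; end=49; A:t6 B:t5
  7. max(8,3)=8c; end=57; A:t6 B:t7
  8. 6=6c; end=63; A:t6 B:t7

step 3: A=compute:t2 B=load:t3 [load-bound]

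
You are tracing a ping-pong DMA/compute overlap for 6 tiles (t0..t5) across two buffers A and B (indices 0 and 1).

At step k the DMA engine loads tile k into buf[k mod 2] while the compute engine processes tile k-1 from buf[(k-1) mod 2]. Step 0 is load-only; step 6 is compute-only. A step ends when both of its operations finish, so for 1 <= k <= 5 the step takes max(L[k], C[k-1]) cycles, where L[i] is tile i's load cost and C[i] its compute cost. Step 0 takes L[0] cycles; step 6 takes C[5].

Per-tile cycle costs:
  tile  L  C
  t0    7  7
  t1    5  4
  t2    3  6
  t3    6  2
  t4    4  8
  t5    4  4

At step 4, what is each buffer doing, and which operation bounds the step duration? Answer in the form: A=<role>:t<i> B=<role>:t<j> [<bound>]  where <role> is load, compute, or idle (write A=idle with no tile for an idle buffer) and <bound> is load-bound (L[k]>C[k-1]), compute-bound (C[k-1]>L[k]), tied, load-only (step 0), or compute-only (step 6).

step 4: A=load:t4 B=compute:t3 [load-bound]

step 0: L[0]=7 → dur=7, Σ=7 | A=load:t0 B=idle [load-only]
step 1: L[1]=5 C[0]=7 → dur=7, Σ=14 | A=compute:t0 B=load:t1 [compute-bound]
step 2: L[2]=3 C[1]=4 → dur=4, Σ=18 | A=load:t2 B=compute:t1 [compute-bound]
step 3: L[3]=6 C[2]=6 → dur=6, Σ=24 | A=compute:t2 B=load:t3 [tied]
step 4: L[4]=4 C[3]=2 → dur=4, Σ=28 | A=load:t4 B=compute:t3 [load-bound]
step 5: L[5]=4 C[4]=8 → dur=8, Σ=36 | A=compute:t4 B=load:t5 [compute-bound]
step 6: C[5]=4 → dur=4, Σ=40 | A=idle B=compute:t5 [compute-only]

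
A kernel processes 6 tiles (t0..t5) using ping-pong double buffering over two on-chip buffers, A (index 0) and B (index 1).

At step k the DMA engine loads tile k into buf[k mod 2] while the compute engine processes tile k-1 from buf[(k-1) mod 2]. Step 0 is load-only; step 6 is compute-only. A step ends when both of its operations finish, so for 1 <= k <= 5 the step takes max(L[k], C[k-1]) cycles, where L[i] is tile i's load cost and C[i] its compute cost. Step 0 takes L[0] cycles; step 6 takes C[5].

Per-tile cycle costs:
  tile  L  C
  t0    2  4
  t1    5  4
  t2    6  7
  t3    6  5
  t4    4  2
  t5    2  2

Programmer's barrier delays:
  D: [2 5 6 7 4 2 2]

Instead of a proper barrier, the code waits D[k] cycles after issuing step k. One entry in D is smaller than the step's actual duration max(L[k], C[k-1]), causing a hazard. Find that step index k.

step 0: need L[0]=2 = 2; D[0]=2 ok
step 1: need max(L[1]=5,C[0]=4) = 5; D[1]=5 ok
step 2: need max(L[2]=6,C[1]=4) = 6; D[2]=6 ok
step 3: need max(L[3]=6,C[2]=7) = 7; D[3]=7 ok
step 4: need max(L[4]=4,C[3]=5) = 5; D[4]=4 SHORT
step 5: need max(L[5]=2,C[4]=2) = 2; D[5]=2 ok
step 6: need C[5]=2 = 2; D[6]=2 ok

hazard at step 4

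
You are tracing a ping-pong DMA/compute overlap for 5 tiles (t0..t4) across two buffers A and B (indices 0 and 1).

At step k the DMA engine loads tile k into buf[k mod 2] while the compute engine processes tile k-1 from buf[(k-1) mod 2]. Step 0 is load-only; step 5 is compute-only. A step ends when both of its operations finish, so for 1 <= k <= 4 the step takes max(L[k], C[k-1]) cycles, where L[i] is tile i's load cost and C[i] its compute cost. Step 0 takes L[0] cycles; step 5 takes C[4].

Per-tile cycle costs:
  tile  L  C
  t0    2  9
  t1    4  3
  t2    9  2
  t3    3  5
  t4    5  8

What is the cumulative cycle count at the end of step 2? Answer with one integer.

end_cycle[2] = 20

step 0: L[0]=2 → dur=2, Σ=2 | A=load:t0 B=idle [load-only]
step 1: L[1]=4 C[0]=9 → dur=9, Σ=11 | A=compute:t0 B=load:t1 [compute-bound]
step 2: L[2]=9 C[1]=3 → dur=9, Σ=20 | A=load:t2 B=compute:t1 [load-bound]
step 3: L[3]=3 C[2]=2 → dur=3, Σ=23 | A=compute:t2 B=load:t3 [load-bound]
step 4: L[4]=5 C[3]=5 → dur=5, Σ=28 | A=load:t4 B=compute:t3 [tied]
step 5: C[4]=8 → dur=8, Σ=36 | A=compute:t4 B=idle [compute-only]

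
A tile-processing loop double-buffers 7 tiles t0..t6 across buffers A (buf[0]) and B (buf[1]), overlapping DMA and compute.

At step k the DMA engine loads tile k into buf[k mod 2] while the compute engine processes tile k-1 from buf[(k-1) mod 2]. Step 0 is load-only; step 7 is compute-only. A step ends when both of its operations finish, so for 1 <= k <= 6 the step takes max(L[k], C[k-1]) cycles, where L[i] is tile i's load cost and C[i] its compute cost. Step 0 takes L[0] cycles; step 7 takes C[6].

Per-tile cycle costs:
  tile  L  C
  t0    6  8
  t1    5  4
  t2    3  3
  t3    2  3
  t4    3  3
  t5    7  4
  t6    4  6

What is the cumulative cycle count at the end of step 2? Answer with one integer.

[0] DMA t0→A (6c) ∥ CU idle ⇒ 6c, clock 6
[1] DMA t1→B (5c) ∥ CU A:t0 (8c) ⇒ 8c, clock 14
[2] DMA t2→A (3c) ∥ CU B:t1 (4c) ⇒ 4c, clock 18
[3] DMA t3→B (2c) ∥ CU A:t2 (3c) ⇒ 3c, clock 21
[4] DMA t4→A (3c) ∥ CU B:t3 (3c) ⇒ 3c, clock 24
[5] DMA t5→B (7c) ∥ CU A:t4 (3c) ⇒ 7c, clock 31
[6] DMA t6→A (4c) ∥ CU B:t5 (4c) ⇒ 4c, clock 35
[7] DMA idle ∥ CU A:t6 (6c) ⇒ 6c, clock 41

end_cycle[2] = 18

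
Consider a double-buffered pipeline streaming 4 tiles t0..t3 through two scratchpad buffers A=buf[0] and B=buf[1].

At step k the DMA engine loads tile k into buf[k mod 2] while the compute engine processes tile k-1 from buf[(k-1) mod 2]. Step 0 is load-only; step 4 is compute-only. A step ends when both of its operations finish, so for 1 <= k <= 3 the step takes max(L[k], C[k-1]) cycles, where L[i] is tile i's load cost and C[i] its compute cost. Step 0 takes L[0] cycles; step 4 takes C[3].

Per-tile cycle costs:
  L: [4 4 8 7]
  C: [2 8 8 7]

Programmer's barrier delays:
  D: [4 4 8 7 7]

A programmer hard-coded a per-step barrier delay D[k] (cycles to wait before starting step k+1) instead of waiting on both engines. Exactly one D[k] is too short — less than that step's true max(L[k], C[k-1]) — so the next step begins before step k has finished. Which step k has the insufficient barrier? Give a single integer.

hazard at step 3

step 0: need L[0]=4 = 4; D[0]=4 ok
step 1: need max(L[1]=4,C[0]=2) = 4; D[1]=4 ok
step 2: need max(L[2]=8,C[1]=8) = 8; D[2]=8 ok
step 3: need max(L[3]=7,C[2]=8) = 8; D[3]=7 SHORT
step 4: need C[3]=7 = 7; D[4]=7 ok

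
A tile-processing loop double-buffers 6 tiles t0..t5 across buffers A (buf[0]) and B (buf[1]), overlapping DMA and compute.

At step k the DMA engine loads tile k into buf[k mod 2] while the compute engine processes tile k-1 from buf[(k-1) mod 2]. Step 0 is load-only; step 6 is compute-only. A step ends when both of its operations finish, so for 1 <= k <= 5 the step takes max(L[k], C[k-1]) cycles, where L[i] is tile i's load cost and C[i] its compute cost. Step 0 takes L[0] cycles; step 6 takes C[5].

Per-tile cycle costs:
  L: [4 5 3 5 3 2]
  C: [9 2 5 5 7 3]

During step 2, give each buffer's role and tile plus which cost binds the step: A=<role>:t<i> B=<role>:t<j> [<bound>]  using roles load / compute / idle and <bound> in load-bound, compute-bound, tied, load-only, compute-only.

k=0 load=t0/4c comp=- wait=4 total=4
k=1 load=t1/5c comp=t0/9c wait=9 total=13
k=2 load=t2/3c comp=t1/2c wait=3 total=16
k=3 load=t3/5c comp=t2/5c wait=5 total=21
k=4 load=t4/3c comp=t3/5c wait=5 total=26
k=5 load=t5/2c comp=t4/7c wait=7 total=33
k=6 load=- comp=t5/3c wait=3 total=36

step 2: A=load:t2 B=compute:t1 [load-bound]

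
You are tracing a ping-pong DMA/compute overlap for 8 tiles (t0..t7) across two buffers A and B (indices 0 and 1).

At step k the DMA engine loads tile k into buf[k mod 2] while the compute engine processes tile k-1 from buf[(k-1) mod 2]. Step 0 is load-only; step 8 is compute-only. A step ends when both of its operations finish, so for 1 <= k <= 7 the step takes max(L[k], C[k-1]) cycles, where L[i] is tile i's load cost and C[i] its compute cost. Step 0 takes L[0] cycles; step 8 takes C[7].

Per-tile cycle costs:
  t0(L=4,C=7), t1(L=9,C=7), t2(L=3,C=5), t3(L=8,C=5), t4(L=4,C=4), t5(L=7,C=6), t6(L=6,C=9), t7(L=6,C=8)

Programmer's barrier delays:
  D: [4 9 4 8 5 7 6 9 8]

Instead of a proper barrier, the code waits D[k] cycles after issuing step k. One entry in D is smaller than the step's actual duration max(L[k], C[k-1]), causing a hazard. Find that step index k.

hazard at step 2

[0] required=L[0]=4=4 vs D=4 ok
[1] required=max(L[1]=9,C[0]=7)=9 vs D=9 ok
[2] required=max(L[2]=3,C[1]=7)=7 vs D=4 SHORT
[3] required=max(L[3]=8,C[2]=5)=8 vs D=8 ok
[4] required=max(L[4]=4,C[3]=5)=5 vs D=5 ok
[5] required=max(L[5]=7,C[4]=4)=7 vs D=7 ok
[6] required=max(L[6]=6,C[5]=6)=6 vs D=6 ok
[7] required=max(L[7]=6,C[6]=9)=9 vs D=9 ok
[8] required=C[7]=8=8 vs D=8 ok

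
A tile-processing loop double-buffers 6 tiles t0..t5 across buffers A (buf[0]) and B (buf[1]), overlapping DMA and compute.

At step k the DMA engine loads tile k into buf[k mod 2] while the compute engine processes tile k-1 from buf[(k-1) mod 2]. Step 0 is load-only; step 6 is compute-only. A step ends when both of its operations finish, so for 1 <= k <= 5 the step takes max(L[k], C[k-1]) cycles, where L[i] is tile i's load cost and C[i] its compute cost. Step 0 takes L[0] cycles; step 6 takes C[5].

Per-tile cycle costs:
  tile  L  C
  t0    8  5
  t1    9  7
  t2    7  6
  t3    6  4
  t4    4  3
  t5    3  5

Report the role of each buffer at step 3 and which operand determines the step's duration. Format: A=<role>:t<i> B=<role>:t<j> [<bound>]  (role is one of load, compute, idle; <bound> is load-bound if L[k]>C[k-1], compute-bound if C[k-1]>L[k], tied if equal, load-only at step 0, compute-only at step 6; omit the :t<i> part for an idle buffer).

step 3: A=compute:t2 B=load:t3 [tied]

[0] DMA t0→A (8c) ∥ CU idle ⇒ 8c, clock 8
[1] DMA t1→B (9c) ∥ CU A:t0 (5c) ⇒ 9c, clock 17
[2] DMA t2→A (7c) ∥ CU B:t1 (7c) ⇒ 7c, clock 24
[3] DMA t3→B (6c) ∥ CU A:t2 (6c) ⇒ 6c, clock 30
[4] DMA t4→A (4c) ∥ CU B:t3 (4c) ⇒ 4c, clock 34
[5] DMA t5→B (3c) ∥ CU A:t4 (3c) ⇒ 3c, clock 37
[6] DMA idle ∥ CU B:t5 (5c) ⇒ 5c, clock 42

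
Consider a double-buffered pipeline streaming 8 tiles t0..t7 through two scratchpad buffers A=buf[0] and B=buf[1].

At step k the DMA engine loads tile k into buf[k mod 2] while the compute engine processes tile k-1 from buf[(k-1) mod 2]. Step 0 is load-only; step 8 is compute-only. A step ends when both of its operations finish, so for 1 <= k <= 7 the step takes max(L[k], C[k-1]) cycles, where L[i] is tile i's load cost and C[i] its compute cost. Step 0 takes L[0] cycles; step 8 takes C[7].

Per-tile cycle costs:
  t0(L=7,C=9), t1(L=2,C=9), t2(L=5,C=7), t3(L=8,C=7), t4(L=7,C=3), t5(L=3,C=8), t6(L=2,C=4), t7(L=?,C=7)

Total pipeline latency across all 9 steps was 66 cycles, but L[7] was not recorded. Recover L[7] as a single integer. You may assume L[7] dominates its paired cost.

L[7] = 8

step 0: dur = L[0]=7 = 7
step 1: dur = max(L[1]=2, C[0]=9) = 9
step 2: dur = max(L[2]=5, C[1]=9) = 9
step 3: dur = max(L[3]=8, C[2]=7) = 8
step 4: dur = max(L[4]=7, C[3]=7) = 7
step 5: dur = max(L[5]=3, C[4]=3) = 3
step 6: dur = max(L[6]=2, C[5]=8) = 8
step 7: dur = max(L[7]=?, C[6]=4) = L[7]  (unknown; binding)
step 8: dur = C[7]=7 = 7
sum of known step durations = 58
dur[7] = total - known = 66 - 58 = 8
L[7] is the binding max in step 7, so L[7] = dur[7] = 8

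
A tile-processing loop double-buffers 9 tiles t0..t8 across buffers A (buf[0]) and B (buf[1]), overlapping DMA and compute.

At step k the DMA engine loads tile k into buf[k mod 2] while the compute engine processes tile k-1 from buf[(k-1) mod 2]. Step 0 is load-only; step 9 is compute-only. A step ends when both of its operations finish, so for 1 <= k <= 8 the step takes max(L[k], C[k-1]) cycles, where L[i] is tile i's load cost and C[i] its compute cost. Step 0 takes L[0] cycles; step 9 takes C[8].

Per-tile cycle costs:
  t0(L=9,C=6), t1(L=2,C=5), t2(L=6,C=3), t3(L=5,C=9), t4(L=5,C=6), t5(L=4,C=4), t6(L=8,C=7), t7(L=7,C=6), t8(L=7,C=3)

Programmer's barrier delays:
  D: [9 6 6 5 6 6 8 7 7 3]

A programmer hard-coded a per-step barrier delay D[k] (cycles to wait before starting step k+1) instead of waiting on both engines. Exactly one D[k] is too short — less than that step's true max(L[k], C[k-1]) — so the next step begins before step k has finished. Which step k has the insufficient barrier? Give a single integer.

hazard at step 4

k=0 barrier L[0]=9→9c, D[0]=9 ok
k=1 barrier max(L[1]=2,C[0]=6)→6c, D[1]=6 ok
k=2 barrier max(L[2]=6,C[1]=5)→6c, D[2]=6 ok
k=3 barrier max(L[3]=5,C[2]=3)→5c, D[3]=5 ok
k=4 barrier max(L[4]=5,C[3]=9)→9c, D[4]=6 SHORT
k=5 barrier max(L[5]=4,C[4]=6)→6c, D[5]=6 ok
k=6 barrier max(L[6]=8,C[5]=4)→8c, D[6]=8 ok
k=7 barrier max(L[7]=7,C[6]=7)→7c, D[7]=7 ok
k=8 barrier max(L[8]=7,C[7]=6)→7c, D[8]=7 ok
k=9 barrier C[8]=3→3c, D[9]=3 ok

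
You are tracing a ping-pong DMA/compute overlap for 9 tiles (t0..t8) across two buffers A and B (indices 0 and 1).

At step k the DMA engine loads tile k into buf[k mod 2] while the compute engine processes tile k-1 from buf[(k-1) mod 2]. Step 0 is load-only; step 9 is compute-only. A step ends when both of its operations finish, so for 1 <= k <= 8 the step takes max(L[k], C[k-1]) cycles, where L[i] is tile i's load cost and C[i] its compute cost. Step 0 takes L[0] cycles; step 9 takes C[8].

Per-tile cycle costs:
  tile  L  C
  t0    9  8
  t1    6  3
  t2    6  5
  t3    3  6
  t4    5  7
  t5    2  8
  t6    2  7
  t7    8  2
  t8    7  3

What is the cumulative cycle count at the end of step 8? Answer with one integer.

[0] DMA t0→A (9c) ∥ CU idle ⇒ 9c, clock 9
[1] DMA t1→B (6c) ∥ CU A:t0 (8c) ⇒ 8c, clock 17
[2] DMA t2→A (6c) ∥ CU B:t1 (3c) ⇒ 6c, clock 23
[3] DMA t3→B (3c) ∥ CU A:t2 (5c) ⇒ 5c, clock 28
[4] DMA t4→A (5c) ∥ CU B:t3 (6c) ⇒ 6c, clock 34
[5] DMA t5→B (2c) ∥ CU A:t4 (7c) ⇒ 7c, clock 41
[6] DMA t6→A (2c) ∥ CU B:t5 (8c) ⇒ 8c, clock 49
[7] DMA t7→B (8c) ∥ CU A:t6 (7c) ⇒ 8c, clock 57
[8] DMA t8→A (7c) ∥ CU B:t7 (2c) ⇒ 7c, clock 64
[9] DMA idle ∥ CU A:t8 (3c) ⇒ 3c, clock 67

end_cycle[8] = 64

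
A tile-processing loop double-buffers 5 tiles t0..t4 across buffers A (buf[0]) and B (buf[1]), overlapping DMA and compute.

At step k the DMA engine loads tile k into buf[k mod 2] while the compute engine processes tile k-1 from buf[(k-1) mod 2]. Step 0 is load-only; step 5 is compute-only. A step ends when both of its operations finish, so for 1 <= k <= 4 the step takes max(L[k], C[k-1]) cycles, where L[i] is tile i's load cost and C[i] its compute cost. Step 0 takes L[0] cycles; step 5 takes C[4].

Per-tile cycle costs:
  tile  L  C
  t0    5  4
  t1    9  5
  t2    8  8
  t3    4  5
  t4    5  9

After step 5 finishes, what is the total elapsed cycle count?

  0. 5=5c; end=5; A:t0 B:-
  1. max(9,4)=9c; end=14; A:t0 B:t1
  2. max(8,5)=8c; end=22; A:t2 B:t1
  3. max(4,8)=8c; end=30; A:t2 B:t3
  4. max(5,5)=5c; end=35; A:t4 B:t3
  5. 9=9c; end=44; A:t4 B:t3

end_cycle[5] = 44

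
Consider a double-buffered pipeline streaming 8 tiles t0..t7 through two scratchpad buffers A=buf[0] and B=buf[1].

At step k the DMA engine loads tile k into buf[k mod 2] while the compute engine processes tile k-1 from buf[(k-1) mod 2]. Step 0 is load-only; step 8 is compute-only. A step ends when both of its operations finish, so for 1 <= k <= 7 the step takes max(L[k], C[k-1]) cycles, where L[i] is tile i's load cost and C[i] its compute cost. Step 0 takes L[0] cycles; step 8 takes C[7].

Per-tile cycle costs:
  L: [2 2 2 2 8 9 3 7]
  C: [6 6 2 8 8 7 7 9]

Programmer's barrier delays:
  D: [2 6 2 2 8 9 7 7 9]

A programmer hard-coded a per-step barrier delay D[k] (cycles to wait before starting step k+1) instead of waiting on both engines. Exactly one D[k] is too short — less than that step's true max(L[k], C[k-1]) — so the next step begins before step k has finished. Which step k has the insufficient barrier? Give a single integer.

step 0: need L[0]=2 = 2; D[0]=2 ok
step 1: need max(L[1]=2,C[0]=6) = 6; D[1]=6 ok
step 2: need max(L[2]=2,C[1]=6) = 6; D[2]=2 SHORT
step 3: need max(L[3]=2,C[2]=2) = 2; D[3]=2 ok
step 4: need max(L[4]=8,C[3]=8) = 8; D[4]=8 ok
step 5: need max(L[5]=9,C[4]=8) = 9; D[5]=9 ok
step 6: need max(L[6]=3,C[5]=7) = 7; D[6]=7 ok
step 7: need max(L[7]=7,C[6]=7) = 7; D[7]=7 ok
step 8: need C[7]=9 = 9; D[8]=9 ok

hazard at step 2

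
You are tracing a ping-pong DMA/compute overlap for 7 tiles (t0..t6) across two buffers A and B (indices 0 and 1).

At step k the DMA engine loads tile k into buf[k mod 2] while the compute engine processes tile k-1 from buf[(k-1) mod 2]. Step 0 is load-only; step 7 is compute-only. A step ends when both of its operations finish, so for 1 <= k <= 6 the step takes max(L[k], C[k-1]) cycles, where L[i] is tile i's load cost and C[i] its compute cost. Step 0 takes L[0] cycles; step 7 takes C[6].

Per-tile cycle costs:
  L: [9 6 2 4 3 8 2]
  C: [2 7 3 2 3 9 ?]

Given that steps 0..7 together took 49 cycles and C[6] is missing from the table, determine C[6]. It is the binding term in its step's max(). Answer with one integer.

step 0 | dur = L[0]=9 = 9
step 1 | dur = max(L[1]=6, C[0]=2) = 6
step 2 | dur = max(L[2]=2, C[1]=7) = 7
step 3 | dur = max(L[3]=4, C[2]=3) = 4
step 4 | dur = max(L[4]=3, C[3]=2) = 3
step 5 | dur = max(L[5]=8, C[4]=3) = 8
step 6 | dur = max(L[6]=2, C[5]=9) = 9
step 7 | dur = C[6]=? = C[6]  (unknown; binding)
sum of known step durations = 46
dur[7] = total - known = 49 - 46 = 3
C[6] is the binding max in step 7, so C[6] = dur[7] = 3

C[6] = 3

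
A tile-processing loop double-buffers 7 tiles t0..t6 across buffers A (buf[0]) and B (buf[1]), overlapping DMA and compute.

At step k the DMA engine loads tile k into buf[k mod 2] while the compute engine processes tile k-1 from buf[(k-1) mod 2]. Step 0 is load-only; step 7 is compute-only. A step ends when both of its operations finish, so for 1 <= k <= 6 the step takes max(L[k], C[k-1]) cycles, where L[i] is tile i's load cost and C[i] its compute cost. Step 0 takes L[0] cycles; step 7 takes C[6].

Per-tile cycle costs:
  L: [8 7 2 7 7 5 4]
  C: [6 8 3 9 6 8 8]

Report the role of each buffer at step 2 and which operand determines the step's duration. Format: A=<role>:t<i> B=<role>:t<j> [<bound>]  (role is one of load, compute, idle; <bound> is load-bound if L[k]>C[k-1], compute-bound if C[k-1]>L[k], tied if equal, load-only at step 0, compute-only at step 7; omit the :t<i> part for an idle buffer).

step 0: L[0]=8 → dur=8, Σ=8 | A=load:t0 B=idle [load-only]
step 1: L[1]=7 C[0]=6 → dur=7, Σ=15 | A=compute:t0 B=load:t1 [load-bound]
step 2: L[2]=2 C[1]=8 → dur=8, Σ=23 | A=load:t2 B=compute:t1 [compute-bound]
step 3: L[3]=7 C[2]=3 → dur=7, Σ=30 | A=compute:t2 B=load:t3 [load-bound]
step 4: L[4]=7 C[3]=9 → dur=9, Σ=39 | A=load:t4 B=compute:t3 [compute-bound]
step 5: L[5]=5 C[4]=6 → dur=6, Σ=45 | A=compute:t4 B=load:t5 [compute-bound]
step 6: L[6]=4 C[5]=8 → dur=8, Σ=53 | A=load:t6 B=compute:t5 [compute-bound]
step 7: C[6]=8 → dur=8, Σ=61 | A=compute:t6 B=idle [compute-only]

step 2: A=load:t2 B=compute:t1 [compute-bound]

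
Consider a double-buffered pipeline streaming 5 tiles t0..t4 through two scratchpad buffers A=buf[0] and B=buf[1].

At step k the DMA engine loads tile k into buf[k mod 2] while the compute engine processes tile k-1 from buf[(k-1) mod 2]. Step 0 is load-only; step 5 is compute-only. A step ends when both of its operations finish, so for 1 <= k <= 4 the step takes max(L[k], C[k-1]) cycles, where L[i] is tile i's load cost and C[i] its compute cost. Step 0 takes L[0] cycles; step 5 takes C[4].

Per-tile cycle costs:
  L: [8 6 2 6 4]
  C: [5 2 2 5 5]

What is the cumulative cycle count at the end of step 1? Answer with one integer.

end_cycle[1] = 14

k=0 load=t0/8c comp=- wait=8 total=8
k=1 load=t1/6c comp=t0/5c wait=6 total=14
k=2 load=t2/2c comp=t1/2c wait=2 total=16
k=3 load=t3/6c comp=t2/2c wait=6 total=22
k=4 load=t4/4c comp=t3/5c wait=5 total=27
k=5 load=- comp=t4/5c wait=5 total=32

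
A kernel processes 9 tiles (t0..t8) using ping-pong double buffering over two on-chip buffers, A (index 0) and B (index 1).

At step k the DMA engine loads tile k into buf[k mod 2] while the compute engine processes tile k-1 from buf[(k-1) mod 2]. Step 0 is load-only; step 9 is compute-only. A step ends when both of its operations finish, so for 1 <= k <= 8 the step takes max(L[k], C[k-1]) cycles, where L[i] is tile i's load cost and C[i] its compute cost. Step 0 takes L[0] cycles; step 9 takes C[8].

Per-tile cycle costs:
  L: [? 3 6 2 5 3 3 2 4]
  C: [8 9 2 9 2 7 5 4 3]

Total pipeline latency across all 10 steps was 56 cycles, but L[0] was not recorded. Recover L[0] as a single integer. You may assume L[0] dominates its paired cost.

L[0] = 6

step 0: dur = L[0]=? = L[0]  (unknown; binding)
step 1: dur = max(L[1]=3, C[0]=8) = 8
step 2: dur = max(L[2]=6, C[1]=9) = 9
step 3: dur = max(L[3]=2, C[2]=2) = 2
step 4: dur = max(L[4]=5, C[3]=9) = 9
step 5: dur = max(L[5]=3, C[4]=2) = 3
step 6: dur = max(L[6]=3, C[5]=7) = 7
step 7: dur = max(L[7]=2, C[6]=5) = 5
step 8: dur = max(L[8]=4, C[7]=4) = 4
step 9: dur = C[8]=3 = 3
sum of known step durations = 50
dur[0] = total - known = 56 - 50 = 6
L[0] is the binding max in step 0, so L[0] = dur[0] = 6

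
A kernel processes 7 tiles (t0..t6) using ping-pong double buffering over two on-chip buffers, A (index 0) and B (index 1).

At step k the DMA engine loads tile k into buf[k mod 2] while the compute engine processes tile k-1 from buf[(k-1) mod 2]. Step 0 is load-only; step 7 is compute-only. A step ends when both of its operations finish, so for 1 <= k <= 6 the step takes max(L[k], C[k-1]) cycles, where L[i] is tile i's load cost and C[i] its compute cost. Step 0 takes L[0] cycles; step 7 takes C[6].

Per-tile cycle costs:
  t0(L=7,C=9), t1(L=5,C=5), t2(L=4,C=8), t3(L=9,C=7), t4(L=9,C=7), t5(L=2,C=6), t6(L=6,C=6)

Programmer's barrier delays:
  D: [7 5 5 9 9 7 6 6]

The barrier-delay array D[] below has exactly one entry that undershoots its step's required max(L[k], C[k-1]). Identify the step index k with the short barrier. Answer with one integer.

hazard at step 1

[0] required=L[0]=7=7 vs D=7 ok
[1] required=max(L[1]=5,C[0]=9)=9 vs D=5 SHORT
[2] required=max(L[2]=4,C[1]=5)=5 vs D=5 ok
[3] required=max(L[3]=9,C[2]=8)=9 vs D=9 ok
[4] required=max(L[4]=9,C[3]=7)=9 vs D=9 ok
[5] required=max(L[5]=2,C[4]=7)=7 vs D=7 ok
[6] required=max(L[6]=6,C[5]=6)=6 vs D=6 ok
[7] required=C[6]=6=6 vs D=6 ok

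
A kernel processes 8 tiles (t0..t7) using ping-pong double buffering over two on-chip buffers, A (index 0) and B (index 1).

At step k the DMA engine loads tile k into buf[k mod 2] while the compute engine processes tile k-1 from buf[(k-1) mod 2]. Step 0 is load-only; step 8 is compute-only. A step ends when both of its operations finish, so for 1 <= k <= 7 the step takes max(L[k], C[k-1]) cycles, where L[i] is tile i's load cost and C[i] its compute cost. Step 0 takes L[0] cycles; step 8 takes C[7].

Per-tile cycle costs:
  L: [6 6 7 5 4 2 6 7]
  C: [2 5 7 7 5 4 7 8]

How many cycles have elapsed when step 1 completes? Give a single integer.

k=0 load=t0/6c comp=- wait=6 total=6
k=1 load=t1/6c comp=t0/2c wait=6 total=12
k=2 load=t2/7c comp=t1/5c wait=7 total=19
k=3 load=t3/5c comp=t2/7c wait=7 total=26
k=4 load=t4/4c comp=t3/7c wait=7 total=33
k=5 load=t5/2c comp=t4/5c wait=5 total=38
k=6 load=t6/6c comp=t5/4c wait=6 total=44
k=7 load=t7/7c comp=t6/7c wait=7 total=51
k=8 load=- comp=t7/8c wait=8 total=59

end_cycle[1] = 12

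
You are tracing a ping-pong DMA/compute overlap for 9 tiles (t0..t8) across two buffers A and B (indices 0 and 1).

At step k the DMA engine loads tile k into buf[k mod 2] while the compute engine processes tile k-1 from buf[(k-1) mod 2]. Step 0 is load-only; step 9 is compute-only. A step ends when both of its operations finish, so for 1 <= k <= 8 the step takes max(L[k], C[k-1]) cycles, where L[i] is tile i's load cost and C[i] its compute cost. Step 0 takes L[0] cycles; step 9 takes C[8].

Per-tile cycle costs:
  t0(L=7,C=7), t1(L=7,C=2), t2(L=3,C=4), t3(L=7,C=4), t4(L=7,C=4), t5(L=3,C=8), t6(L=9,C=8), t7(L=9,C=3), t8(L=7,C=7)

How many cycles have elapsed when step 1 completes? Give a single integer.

end_cycle[1] = 14

step 0: L[0]=7 → dur=7, Σ=7 | A=load:t0 B=idle [load-only]
step 1: L[1]=7 C[0]=7 → dur=7, Σ=14 | A=compute:t0 B=load:t1 [tied]
step 2: L[2]=3 C[1]=2 → dur=3, Σ=17 | A=load:t2 B=compute:t1 [load-bound]
step 3: L[3]=7 C[2]=4 → dur=7, Σ=24 | A=compute:t2 B=load:t3 [load-bound]
step 4: L[4]=7 C[3]=4 → dur=7, Σ=31 | A=load:t4 B=compute:t3 [load-bound]
step 5: L[5]=3 C[4]=4 → dur=4, Σ=35 | A=compute:t4 B=load:t5 [compute-bound]
step 6: L[6]=9 C[5]=8 → dur=9, Σ=44 | A=load:t6 B=compute:t5 [load-bound]
step 7: L[7]=9 C[6]=8 → dur=9, Σ=53 | A=compute:t6 B=load:t7 [load-bound]
step 8: L[8]=7 C[7]=3 → dur=7, Σ=60 | A=load:t8 B=compute:t7 [load-bound]
step 9: C[8]=7 → dur=7, Σ=67 | A=compute:t8 B=idle [compute-only]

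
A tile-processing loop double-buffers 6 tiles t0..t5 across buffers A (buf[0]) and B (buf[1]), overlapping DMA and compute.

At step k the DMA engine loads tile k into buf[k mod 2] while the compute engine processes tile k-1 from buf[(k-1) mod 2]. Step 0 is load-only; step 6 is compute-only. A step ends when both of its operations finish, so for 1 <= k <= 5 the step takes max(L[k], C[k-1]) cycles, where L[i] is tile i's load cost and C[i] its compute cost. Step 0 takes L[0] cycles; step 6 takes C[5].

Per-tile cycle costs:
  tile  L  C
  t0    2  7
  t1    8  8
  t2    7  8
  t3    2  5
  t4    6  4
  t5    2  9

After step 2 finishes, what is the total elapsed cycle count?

[0] DMA t0→A (2c) ∥ CU idle ⇒ 2c, clock 2
[1] DMA t1→B (8c) ∥ CU A:t0 (7c) ⇒ 8c, clock 10
[2] DMA t2→A (7c) ∥ CU B:t1 (8c) ⇒ 8c, clock 18
[3] DMA t3→B (2c) ∥ CU A:t2 (8c) ⇒ 8c, clock 26
[4] DMA t4→A (6c) ∥ CU B:t3 (5c) ⇒ 6c, clock 32
[5] DMA t5→B (2c) ∥ CU A:t4 (4c) ⇒ 4c, clock 36
[6] DMA idle ∥ CU B:t5 (9c) ⇒ 9c, clock 45

end_cycle[2] = 18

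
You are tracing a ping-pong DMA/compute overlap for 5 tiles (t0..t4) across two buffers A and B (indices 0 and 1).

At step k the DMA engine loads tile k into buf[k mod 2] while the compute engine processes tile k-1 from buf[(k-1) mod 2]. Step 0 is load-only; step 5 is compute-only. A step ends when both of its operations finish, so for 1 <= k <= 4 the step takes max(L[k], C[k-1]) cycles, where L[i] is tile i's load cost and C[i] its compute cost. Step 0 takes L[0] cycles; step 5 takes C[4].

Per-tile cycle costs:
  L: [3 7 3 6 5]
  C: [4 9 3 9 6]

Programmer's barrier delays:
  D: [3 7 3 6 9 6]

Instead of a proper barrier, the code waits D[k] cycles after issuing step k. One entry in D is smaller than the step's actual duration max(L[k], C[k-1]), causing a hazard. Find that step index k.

step 0: need L[0]=3 = 3; D[0]=3 ok
step 1: need max(L[1]=7,C[0]=4) = 7; D[1]=7 ok
step 2: need max(L[2]=3,C[1]=9) = 9; D[2]=3 SHORT
step 3: need max(L[3]=6,C[2]=3) = 6; D[3]=6 ok
step 4: need max(L[4]=5,C[3]=9) = 9; D[4]=9 ok
step 5: need C[4]=6 = 6; D[5]=6 ok

hazard at step 2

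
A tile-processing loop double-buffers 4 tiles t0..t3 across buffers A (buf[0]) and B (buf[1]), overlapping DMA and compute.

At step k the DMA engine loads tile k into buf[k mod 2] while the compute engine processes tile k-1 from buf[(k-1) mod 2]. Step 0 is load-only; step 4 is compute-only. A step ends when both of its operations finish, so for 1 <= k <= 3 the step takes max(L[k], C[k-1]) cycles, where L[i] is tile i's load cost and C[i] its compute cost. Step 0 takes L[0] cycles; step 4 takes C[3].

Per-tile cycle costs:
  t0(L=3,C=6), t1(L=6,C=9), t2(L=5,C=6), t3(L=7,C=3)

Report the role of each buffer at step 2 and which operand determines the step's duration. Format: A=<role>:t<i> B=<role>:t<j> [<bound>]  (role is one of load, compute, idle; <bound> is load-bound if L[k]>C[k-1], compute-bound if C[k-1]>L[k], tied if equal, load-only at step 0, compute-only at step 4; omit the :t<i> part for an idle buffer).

k=0 load=t0/3c comp=- wait=3 total=3
k=1 load=t1/6c comp=t0/6c wait=6 total=9
k=2 load=t2/5c comp=t1/9c wait=9 total=18
k=3 load=t3/7c comp=t2/6c wait=7 total=25
k=4 load=- comp=t3/3c wait=3 total=28

step 2: A=load:t2 B=compute:t1 [compute-bound]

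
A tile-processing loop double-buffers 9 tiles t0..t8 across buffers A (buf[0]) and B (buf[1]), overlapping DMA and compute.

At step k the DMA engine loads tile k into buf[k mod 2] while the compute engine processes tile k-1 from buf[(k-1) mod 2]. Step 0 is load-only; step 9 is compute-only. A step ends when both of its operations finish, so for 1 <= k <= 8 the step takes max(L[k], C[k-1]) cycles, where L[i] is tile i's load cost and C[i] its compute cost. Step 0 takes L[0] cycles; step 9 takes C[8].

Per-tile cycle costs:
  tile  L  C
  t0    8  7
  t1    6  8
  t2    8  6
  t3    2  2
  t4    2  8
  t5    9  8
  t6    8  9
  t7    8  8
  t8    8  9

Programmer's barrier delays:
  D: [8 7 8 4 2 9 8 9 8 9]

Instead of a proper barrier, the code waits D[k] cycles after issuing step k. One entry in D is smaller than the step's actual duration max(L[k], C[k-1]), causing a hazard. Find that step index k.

hazard at step 3

k=0 barrier L[0]=8→8c, D[0]=8 ok
k=1 barrier max(L[1]=6,C[0]=7)→7c, D[1]=7 ok
k=2 barrier max(L[2]=8,C[1]=8)→8c, D[2]=8 ok
k=3 barrier max(L[3]=2,C[2]=6)→6c, D[3]=4 SHORT
k=4 barrier max(L[4]=2,C[3]=2)→2c, D[4]=2 ok
k=5 barrier max(L[5]=9,C[4]=8)→9c, D[5]=9 ok
k=6 barrier max(L[6]=8,C[5]=8)→8c, D[6]=8 ok
k=7 barrier max(L[7]=8,C[6]=9)→9c, D[7]=9 ok
k=8 barrier max(L[8]=8,C[7]=8)→8c, D[8]=8 ok
k=9 barrier C[8]=9→9c, D[9]=9 ok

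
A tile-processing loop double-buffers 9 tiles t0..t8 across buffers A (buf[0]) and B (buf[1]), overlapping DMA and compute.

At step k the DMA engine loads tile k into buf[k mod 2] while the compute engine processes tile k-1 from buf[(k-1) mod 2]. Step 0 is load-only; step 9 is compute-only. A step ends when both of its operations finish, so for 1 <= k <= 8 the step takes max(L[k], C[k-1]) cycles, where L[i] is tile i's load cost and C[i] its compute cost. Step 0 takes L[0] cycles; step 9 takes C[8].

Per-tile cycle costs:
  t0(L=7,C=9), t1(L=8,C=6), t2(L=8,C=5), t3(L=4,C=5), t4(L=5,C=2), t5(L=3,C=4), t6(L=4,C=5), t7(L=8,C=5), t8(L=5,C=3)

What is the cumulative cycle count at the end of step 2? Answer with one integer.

end_cycle[2] = 24

  0. 7=7c; end=7; A:t0 B:-
  1. max(8,9)=9c; end=16; A:t0 B:t1
  2. max(8,6)=8c; end=24; A:t2 B:t1
  3. max(4,5)=5c; end=29; A:t2 B:t3
  4. max(5,5)=5c; end=34; A:t4 B:t3
  5. max(3,2)=3c; end=37; A:t4 B:t5
  6. max(4,4)=4c; end=41; A:t6 B:t5
  7. max(8,5)=8c; end=49; A:t6 B:t7
  8. max(5,5)=5c; end=54; A:t8 B:t7
  9. 3=3c; end=57; A:t8 B:t7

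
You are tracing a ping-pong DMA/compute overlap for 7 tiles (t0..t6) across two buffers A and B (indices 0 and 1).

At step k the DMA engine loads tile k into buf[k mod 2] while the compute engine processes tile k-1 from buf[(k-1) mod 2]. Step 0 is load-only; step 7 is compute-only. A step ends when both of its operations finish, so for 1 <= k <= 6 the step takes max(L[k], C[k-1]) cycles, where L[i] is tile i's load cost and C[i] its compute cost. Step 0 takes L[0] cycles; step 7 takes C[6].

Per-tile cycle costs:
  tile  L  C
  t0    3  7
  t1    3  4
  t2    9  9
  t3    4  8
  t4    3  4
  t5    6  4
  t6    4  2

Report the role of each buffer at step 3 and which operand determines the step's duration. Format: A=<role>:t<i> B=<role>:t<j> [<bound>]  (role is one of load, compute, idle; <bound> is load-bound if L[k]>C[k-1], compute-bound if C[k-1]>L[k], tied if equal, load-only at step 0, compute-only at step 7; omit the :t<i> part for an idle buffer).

step 3: A=compute:t2 B=load:t3 [compute-bound]

  0. 3=3c; end=3; A:t0 B:-
  1. max(3,7)=7c; end=10; A:t0 B:t1
  2. max(9,4)=9c; end=19; A:t2 B:t1
  3. max(4,9)=9c; end=28; A:t2 B:t3
  4. max(3,8)=8c; end=36; A:t4 B:t3
  5. max(6,4)=6c; end=42; A:t4 B:t5
  6. max(4,4)=4c; end=46; A:t6 B:t5
  7. 2=2c; end=48; A:t6 B:t5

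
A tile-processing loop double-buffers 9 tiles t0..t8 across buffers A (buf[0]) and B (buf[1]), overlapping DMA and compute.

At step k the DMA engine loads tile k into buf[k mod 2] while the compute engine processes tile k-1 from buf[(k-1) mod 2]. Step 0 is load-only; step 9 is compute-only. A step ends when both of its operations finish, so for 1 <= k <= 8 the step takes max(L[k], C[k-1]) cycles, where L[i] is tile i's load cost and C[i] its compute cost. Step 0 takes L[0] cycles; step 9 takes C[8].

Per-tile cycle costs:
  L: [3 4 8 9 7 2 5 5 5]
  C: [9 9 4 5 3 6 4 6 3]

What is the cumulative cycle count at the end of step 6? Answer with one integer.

end_cycle[6] = 46

  0. 3=3c; end=3; A:t0 B:-
  1. max(4,9)=9c; end=12; A:t0 B:t1
  2. max(8,9)=9c; end=21; A:t2 B:t1
  3. max(9,4)=9c; end=30; A:t2 B:t3
  4. max(7,5)=7c; end=37; A:t4 B:t3
  5. max(2,3)=3c; end=40; A:t4 B:t5
  6. max(5,6)=6c; end=46; A:t6 B:t5
  7. max(5,4)=5c; end=51; A:t6 B:t7
  8. max(5,6)=6c; end=57; A:t8 B:t7
  9. 3=3c; end=60; A:t8 B:t7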